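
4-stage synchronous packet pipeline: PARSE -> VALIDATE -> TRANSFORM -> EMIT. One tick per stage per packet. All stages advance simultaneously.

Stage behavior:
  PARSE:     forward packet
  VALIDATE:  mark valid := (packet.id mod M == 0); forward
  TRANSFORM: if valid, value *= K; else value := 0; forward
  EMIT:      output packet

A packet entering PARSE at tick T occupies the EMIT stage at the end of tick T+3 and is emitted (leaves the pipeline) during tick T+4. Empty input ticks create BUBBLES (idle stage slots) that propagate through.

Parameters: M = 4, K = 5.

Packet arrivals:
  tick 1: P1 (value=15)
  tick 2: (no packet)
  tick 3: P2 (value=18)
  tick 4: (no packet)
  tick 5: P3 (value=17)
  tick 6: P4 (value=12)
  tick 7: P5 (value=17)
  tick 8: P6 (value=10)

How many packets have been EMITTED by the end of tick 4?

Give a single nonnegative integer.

Tick 1: [PARSE:P1(v=15,ok=F), VALIDATE:-, TRANSFORM:-, EMIT:-] out:-; in:P1
Tick 2: [PARSE:-, VALIDATE:P1(v=15,ok=F), TRANSFORM:-, EMIT:-] out:-; in:-
Tick 3: [PARSE:P2(v=18,ok=F), VALIDATE:-, TRANSFORM:P1(v=0,ok=F), EMIT:-] out:-; in:P2
Tick 4: [PARSE:-, VALIDATE:P2(v=18,ok=F), TRANSFORM:-, EMIT:P1(v=0,ok=F)] out:-; in:-
Emitted by tick 4: []

Answer: 0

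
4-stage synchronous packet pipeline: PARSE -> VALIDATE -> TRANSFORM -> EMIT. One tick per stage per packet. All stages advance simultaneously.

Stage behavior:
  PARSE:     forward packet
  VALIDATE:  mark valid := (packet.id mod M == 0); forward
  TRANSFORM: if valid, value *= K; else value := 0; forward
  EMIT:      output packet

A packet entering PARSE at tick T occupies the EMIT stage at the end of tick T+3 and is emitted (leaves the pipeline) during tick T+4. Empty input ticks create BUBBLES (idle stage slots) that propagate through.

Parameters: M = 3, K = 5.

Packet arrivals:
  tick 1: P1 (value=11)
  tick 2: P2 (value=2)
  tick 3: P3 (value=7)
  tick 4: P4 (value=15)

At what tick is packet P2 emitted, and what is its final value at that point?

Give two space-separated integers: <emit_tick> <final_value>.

Tick 1: [PARSE:P1(v=11,ok=F), VALIDATE:-, TRANSFORM:-, EMIT:-] out:-; in:P1
Tick 2: [PARSE:P2(v=2,ok=F), VALIDATE:P1(v=11,ok=F), TRANSFORM:-, EMIT:-] out:-; in:P2
Tick 3: [PARSE:P3(v=7,ok=F), VALIDATE:P2(v=2,ok=F), TRANSFORM:P1(v=0,ok=F), EMIT:-] out:-; in:P3
Tick 4: [PARSE:P4(v=15,ok=F), VALIDATE:P3(v=7,ok=T), TRANSFORM:P2(v=0,ok=F), EMIT:P1(v=0,ok=F)] out:-; in:P4
Tick 5: [PARSE:-, VALIDATE:P4(v=15,ok=F), TRANSFORM:P3(v=35,ok=T), EMIT:P2(v=0,ok=F)] out:P1(v=0); in:-
Tick 6: [PARSE:-, VALIDATE:-, TRANSFORM:P4(v=0,ok=F), EMIT:P3(v=35,ok=T)] out:P2(v=0); in:-
Tick 7: [PARSE:-, VALIDATE:-, TRANSFORM:-, EMIT:P4(v=0,ok=F)] out:P3(v=35); in:-
Tick 8: [PARSE:-, VALIDATE:-, TRANSFORM:-, EMIT:-] out:P4(v=0); in:-
P2: arrives tick 2, valid=False (id=2, id%3=2), emit tick 6, final value 0

Answer: 6 0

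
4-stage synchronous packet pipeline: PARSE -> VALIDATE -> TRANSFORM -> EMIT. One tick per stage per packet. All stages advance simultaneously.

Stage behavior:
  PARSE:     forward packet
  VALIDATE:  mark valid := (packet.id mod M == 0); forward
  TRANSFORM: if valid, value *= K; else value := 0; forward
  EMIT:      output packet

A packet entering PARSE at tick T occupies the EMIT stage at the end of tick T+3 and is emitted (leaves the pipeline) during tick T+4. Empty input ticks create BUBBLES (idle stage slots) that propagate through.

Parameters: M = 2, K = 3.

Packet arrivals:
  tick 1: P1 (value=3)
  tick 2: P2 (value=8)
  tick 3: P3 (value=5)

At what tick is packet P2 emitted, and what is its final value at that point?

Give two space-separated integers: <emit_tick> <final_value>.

Tick 1: [PARSE:P1(v=3,ok=F), VALIDATE:-, TRANSFORM:-, EMIT:-] out:-; in:P1
Tick 2: [PARSE:P2(v=8,ok=F), VALIDATE:P1(v=3,ok=F), TRANSFORM:-, EMIT:-] out:-; in:P2
Tick 3: [PARSE:P3(v=5,ok=F), VALIDATE:P2(v=8,ok=T), TRANSFORM:P1(v=0,ok=F), EMIT:-] out:-; in:P3
Tick 4: [PARSE:-, VALIDATE:P3(v=5,ok=F), TRANSFORM:P2(v=24,ok=T), EMIT:P1(v=0,ok=F)] out:-; in:-
Tick 5: [PARSE:-, VALIDATE:-, TRANSFORM:P3(v=0,ok=F), EMIT:P2(v=24,ok=T)] out:P1(v=0); in:-
Tick 6: [PARSE:-, VALIDATE:-, TRANSFORM:-, EMIT:P3(v=0,ok=F)] out:P2(v=24); in:-
Tick 7: [PARSE:-, VALIDATE:-, TRANSFORM:-, EMIT:-] out:P3(v=0); in:-
P2: arrives tick 2, valid=True (id=2, id%2=0), emit tick 6, final value 24

Answer: 6 24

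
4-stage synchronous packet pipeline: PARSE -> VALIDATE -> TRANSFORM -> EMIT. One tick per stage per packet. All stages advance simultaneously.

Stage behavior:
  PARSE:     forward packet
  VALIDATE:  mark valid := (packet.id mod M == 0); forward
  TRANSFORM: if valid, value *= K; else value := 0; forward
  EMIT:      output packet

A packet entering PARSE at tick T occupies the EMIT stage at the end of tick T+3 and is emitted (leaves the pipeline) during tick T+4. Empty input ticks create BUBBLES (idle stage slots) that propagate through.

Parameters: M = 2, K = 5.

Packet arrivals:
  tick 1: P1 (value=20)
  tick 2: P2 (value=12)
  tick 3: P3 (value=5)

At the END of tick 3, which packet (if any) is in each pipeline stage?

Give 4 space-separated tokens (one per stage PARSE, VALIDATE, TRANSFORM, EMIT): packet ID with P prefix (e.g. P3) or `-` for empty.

Answer: P3 P2 P1 -

Derivation:
Tick 1: [PARSE:P1(v=20,ok=F), VALIDATE:-, TRANSFORM:-, EMIT:-] out:-; in:P1
Tick 2: [PARSE:P2(v=12,ok=F), VALIDATE:P1(v=20,ok=F), TRANSFORM:-, EMIT:-] out:-; in:P2
Tick 3: [PARSE:P3(v=5,ok=F), VALIDATE:P2(v=12,ok=T), TRANSFORM:P1(v=0,ok=F), EMIT:-] out:-; in:P3
At end of tick 3: ['P3', 'P2', 'P1', '-']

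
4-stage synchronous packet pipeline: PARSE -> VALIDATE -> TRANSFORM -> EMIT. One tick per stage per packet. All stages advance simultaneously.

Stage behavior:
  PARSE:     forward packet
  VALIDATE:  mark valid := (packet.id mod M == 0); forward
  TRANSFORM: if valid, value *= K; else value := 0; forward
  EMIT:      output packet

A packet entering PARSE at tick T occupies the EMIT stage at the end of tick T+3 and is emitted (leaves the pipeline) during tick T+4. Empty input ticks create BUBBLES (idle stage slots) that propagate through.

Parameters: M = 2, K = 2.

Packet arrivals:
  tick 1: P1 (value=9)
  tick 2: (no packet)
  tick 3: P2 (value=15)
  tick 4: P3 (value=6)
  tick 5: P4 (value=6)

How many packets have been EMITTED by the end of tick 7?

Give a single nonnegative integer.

Answer: 2

Derivation:
Tick 1: [PARSE:P1(v=9,ok=F), VALIDATE:-, TRANSFORM:-, EMIT:-] out:-; in:P1
Tick 2: [PARSE:-, VALIDATE:P1(v=9,ok=F), TRANSFORM:-, EMIT:-] out:-; in:-
Tick 3: [PARSE:P2(v=15,ok=F), VALIDATE:-, TRANSFORM:P1(v=0,ok=F), EMIT:-] out:-; in:P2
Tick 4: [PARSE:P3(v=6,ok=F), VALIDATE:P2(v=15,ok=T), TRANSFORM:-, EMIT:P1(v=0,ok=F)] out:-; in:P3
Tick 5: [PARSE:P4(v=6,ok=F), VALIDATE:P3(v=6,ok=F), TRANSFORM:P2(v=30,ok=T), EMIT:-] out:P1(v=0); in:P4
Tick 6: [PARSE:-, VALIDATE:P4(v=6,ok=T), TRANSFORM:P3(v=0,ok=F), EMIT:P2(v=30,ok=T)] out:-; in:-
Tick 7: [PARSE:-, VALIDATE:-, TRANSFORM:P4(v=12,ok=T), EMIT:P3(v=0,ok=F)] out:P2(v=30); in:-
Emitted by tick 7: ['P1', 'P2']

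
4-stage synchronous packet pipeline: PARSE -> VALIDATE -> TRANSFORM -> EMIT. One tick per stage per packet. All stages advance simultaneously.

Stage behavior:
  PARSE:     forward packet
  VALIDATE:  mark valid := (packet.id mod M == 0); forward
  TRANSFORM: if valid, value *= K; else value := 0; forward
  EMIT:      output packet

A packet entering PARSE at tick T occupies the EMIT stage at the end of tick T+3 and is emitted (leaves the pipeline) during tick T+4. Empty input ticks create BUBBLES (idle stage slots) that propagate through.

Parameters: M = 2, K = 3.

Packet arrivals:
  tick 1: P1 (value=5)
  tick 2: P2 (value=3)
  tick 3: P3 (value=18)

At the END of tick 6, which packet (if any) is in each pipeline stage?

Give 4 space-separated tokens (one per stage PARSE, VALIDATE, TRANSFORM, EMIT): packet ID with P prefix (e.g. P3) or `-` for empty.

Answer: - - - P3

Derivation:
Tick 1: [PARSE:P1(v=5,ok=F), VALIDATE:-, TRANSFORM:-, EMIT:-] out:-; in:P1
Tick 2: [PARSE:P2(v=3,ok=F), VALIDATE:P1(v=5,ok=F), TRANSFORM:-, EMIT:-] out:-; in:P2
Tick 3: [PARSE:P3(v=18,ok=F), VALIDATE:P2(v=3,ok=T), TRANSFORM:P1(v=0,ok=F), EMIT:-] out:-; in:P3
Tick 4: [PARSE:-, VALIDATE:P3(v=18,ok=F), TRANSFORM:P2(v=9,ok=T), EMIT:P1(v=0,ok=F)] out:-; in:-
Tick 5: [PARSE:-, VALIDATE:-, TRANSFORM:P3(v=0,ok=F), EMIT:P2(v=9,ok=T)] out:P1(v=0); in:-
Tick 6: [PARSE:-, VALIDATE:-, TRANSFORM:-, EMIT:P3(v=0,ok=F)] out:P2(v=9); in:-
At end of tick 6: ['-', '-', '-', 'P3']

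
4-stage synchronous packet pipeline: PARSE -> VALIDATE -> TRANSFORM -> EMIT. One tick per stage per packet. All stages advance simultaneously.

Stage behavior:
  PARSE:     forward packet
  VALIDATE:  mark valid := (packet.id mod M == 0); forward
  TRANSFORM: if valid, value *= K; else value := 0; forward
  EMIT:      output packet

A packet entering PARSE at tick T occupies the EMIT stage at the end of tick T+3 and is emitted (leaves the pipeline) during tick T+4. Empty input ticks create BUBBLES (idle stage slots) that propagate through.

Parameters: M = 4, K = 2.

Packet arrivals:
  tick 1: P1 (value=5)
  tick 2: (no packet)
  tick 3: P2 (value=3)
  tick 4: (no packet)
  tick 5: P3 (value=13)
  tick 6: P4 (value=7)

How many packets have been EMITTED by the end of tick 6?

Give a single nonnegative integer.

Answer: 1

Derivation:
Tick 1: [PARSE:P1(v=5,ok=F), VALIDATE:-, TRANSFORM:-, EMIT:-] out:-; in:P1
Tick 2: [PARSE:-, VALIDATE:P1(v=5,ok=F), TRANSFORM:-, EMIT:-] out:-; in:-
Tick 3: [PARSE:P2(v=3,ok=F), VALIDATE:-, TRANSFORM:P1(v=0,ok=F), EMIT:-] out:-; in:P2
Tick 4: [PARSE:-, VALIDATE:P2(v=3,ok=F), TRANSFORM:-, EMIT:P1(v=0,ok=F)] out:-; in:-
Tick 5: [PARSE:P3(v=13,ok=F), VALIDATE:-, TRANSFORM:P2(v=0,ok=F), EMIT:-] out:P1(v=0); in:P3
Tick 6: [PARSE:P4(v=7,ok=F), VALIDATE:P3(v=13,ok=F), TRANSFORM:-, EMIT:P2(v=0,ok=F)] out:-; in:P4
Emitted by tick 6: ['P1']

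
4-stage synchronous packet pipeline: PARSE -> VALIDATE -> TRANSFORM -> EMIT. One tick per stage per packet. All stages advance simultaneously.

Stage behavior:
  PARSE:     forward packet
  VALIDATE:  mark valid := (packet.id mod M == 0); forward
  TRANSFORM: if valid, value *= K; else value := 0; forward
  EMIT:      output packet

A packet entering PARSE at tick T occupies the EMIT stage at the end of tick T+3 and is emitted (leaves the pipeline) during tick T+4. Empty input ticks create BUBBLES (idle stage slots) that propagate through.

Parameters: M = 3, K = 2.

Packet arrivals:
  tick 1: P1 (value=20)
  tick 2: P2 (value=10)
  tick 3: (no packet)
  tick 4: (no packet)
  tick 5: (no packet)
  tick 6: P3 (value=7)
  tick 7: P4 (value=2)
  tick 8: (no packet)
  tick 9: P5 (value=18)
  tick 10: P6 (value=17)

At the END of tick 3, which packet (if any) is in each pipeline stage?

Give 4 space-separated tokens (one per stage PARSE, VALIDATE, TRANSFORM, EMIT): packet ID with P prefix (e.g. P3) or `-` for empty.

Answer: - P2 P1 -

Derivation:
Tick 1: [PARSE:P1(v=20,ok=F), VALIDATE:-, TRANSFORM:-, EMIT:-] out:-; in:P1
Tick 2: [PARSE:P2(v=10,ok=F), VALIDATE:P1(v=20,ok=F), TRANSFORM:-, EMIT:-] out:-; in:P2
Tick 3: [PARSE:-, VALIDATE:P2(v=10,ok=F), TRANSFORM:P1(v=0,ok=F), EMIT:-] out:-; in:-
At end of tick 3: ['-', 'P2', 'P1', '-']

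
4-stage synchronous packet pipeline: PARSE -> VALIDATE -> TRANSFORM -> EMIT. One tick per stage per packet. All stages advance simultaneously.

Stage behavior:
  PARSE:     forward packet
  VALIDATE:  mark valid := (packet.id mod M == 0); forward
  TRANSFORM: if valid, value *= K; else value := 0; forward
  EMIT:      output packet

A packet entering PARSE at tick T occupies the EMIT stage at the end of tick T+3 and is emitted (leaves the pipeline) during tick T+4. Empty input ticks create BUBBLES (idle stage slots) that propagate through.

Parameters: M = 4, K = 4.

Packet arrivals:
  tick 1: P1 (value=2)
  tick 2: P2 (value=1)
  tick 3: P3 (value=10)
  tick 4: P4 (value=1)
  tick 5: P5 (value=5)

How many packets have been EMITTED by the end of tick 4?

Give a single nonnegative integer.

Answer: 0

Derivation:
Tick 1: [PARSE:P1(v=2,ok=F), VALIDATE:-, TRANSFORM:-, EMIT:-] out:-; in:P1
Tick 2: [PARSE:P2(v=1,ok=F), VALIDATE:P1(v=2,ok=F), TRANSFORM:-, EMIT:-] out:-; in:P2
Tick 3: [PARSE:P3(v=10,ok=F), VALIDATE:P2(v=1,ok=F), TRANSFORM:P1(v=0,ok=F), EMIT:-] out:-; in:P3
Tick 4: [PARSE:P4(v=1,ok=F), VALIDATE:P3(v=10,ok=F), TRANSFORM:P2(v=0,ok=F), EMIT:P1(v=0,ok=F)] out:-; in:P4
Emitted by tick 4: []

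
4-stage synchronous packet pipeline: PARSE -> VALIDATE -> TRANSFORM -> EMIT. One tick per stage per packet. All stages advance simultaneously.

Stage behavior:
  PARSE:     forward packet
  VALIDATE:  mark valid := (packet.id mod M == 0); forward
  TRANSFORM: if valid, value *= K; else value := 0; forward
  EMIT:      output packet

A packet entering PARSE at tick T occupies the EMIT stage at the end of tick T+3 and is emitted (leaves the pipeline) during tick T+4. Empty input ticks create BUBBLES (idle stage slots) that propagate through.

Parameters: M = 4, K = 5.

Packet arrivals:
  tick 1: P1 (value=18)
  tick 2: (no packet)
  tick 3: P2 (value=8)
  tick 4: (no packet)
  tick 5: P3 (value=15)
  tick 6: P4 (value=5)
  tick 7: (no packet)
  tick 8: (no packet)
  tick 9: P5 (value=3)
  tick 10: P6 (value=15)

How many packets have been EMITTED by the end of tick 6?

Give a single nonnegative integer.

Tick 1: [PARSE:P1(v=18,ok=F), VALIDATE:-, TRANSFORM:-, EMIT:-] out:-; in:P1
Tick 2: [PARSE:-, VALIDATE:P1(v=18,ok=F), TRANSFORM:-, EMIT:-] out:-; in:-
Tick 3: [PARSE:P2(v=8,ok=F), VALIDATE:-, TRANSFORM:P1(v=0,ok=F), EMIT:-] out:-; in:P2
Tick 4: [PARSE:-, VALIDATE:P2(v=8,ok=F), TRANSFORM:-, EMIT:P1(v=0,ok=F)] out:-; in:-
Tick 5: [PARSE:P3(v=15,ok=F), VALIDATE:-, TRANSFORM:P2(v=0,ok=F), EMIT:-] out:P1(v=0); in:P3
Tick 6: [PARSE:P4(v=5,ok=F), VALIDATE:P3(v=15,ok=F), TRANSFORM:-, EMIT:P2(v=0,ok=F)] out:-; in:P4
Emitted by tick 6: ['P1']

Answer: 1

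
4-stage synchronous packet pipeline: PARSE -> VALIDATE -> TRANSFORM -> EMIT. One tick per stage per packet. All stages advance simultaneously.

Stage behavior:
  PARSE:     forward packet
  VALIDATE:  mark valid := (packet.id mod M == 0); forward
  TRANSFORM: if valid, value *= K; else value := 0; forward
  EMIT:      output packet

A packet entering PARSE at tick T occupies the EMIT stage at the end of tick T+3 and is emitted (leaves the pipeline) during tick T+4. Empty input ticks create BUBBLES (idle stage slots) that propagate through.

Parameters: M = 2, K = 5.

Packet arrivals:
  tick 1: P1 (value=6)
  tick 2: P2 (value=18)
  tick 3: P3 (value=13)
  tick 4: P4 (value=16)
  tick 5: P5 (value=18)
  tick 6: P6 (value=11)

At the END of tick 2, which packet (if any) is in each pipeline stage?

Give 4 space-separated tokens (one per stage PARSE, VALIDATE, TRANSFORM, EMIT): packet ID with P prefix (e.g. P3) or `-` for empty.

Tick 1: [PARSE:P1(v=6,ok=F), VALIDATE:-, TRANSFORM:-, EMIT:-] out:-; in:P1
Tick 2: [PARSE:P2(v=18,ok=F), VALIDATE:P1(v=6,ok=F), TRANSFORM:-, EMIT:-] out:-; in:P2
At end of tick 2: ['P2', 'P1', '-', '-']

Answer: P2 P1 - -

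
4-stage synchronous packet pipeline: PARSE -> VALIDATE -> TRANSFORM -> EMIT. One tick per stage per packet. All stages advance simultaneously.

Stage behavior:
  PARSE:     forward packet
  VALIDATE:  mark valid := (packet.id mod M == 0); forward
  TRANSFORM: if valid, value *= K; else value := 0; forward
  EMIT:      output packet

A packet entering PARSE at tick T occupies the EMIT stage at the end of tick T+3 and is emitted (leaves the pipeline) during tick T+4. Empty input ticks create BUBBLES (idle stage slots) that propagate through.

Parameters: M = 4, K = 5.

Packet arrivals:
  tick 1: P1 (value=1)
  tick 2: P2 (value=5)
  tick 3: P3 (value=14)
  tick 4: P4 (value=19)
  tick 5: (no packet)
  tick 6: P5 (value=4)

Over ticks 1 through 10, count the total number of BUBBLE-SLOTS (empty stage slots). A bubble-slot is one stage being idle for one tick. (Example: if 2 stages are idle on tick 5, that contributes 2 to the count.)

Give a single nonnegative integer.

Answer: 20

Derivation:
Tick 1: [PARSE:P1(v=1,ok=F), VALIDATE:-, TRANSFORM:-, EMIT:-] out:-; bubbles=3
Tick 2: [PARSE:P2(v=5,ok=F), VALIDATE:P1(v=1,ok=F), TRANSFORM:-, EMIT:-] out:-; bubbles=2
Tick 3: [PARSE:P3(v=14,ok=F), VALIDATE:P2(v=5,ok=F), TRANSFORM:P1(v=0,ok=F), EMIT:-] out:-; bubbles=1
Tick 4: [PARSE:P4(v=19,ok=F), VALIDATE:P3(v=14,ok=F), TRANSFORM:P2(v=0,ok=F), EMIT:P1(v=0,ok=F)] out:-; bubbles=0
Tick 5: [PARSE:-, VALIDATE:P4(v=19,ok=T), TRANSFORM:P3(v=0,ok=F), EMIT:P2(v=0,ok=F)] out:P1(v=0); bubbles=1
Tick 6: [PARSE:P5(v=4,ok=F), VALIDATE:-, TRANSFORM:P4(v=95,ok=T), EMIT:P3(v=0,ok=F)] out:P2(v=0); bubbles=1
Tick 7: [PARSE:-, VALIDATE:P5(v=4,ok=F), TRANSFORM:-, EMIT:P4(v=95,ok=T)] out:P3(v=0); bubbles=2
Tick 8: [PARSE:-, VALIDATE:-, TRANSFORM:P5(v=0,ok=F), EMIT:-] out:P4(v=95); bubbles=3
Tick 9: [PARSE:-, VALIDATE:-, TRANSFORM:-, EMIT:P5(v=0,ok=F)] out:-; bubbles=3
Tick 10: [PARSE:-, VALIDATE:-, TRANSFORM:-, EMIT:-] out:P5(v=0); bubbles=4
Total bubble-slots: 20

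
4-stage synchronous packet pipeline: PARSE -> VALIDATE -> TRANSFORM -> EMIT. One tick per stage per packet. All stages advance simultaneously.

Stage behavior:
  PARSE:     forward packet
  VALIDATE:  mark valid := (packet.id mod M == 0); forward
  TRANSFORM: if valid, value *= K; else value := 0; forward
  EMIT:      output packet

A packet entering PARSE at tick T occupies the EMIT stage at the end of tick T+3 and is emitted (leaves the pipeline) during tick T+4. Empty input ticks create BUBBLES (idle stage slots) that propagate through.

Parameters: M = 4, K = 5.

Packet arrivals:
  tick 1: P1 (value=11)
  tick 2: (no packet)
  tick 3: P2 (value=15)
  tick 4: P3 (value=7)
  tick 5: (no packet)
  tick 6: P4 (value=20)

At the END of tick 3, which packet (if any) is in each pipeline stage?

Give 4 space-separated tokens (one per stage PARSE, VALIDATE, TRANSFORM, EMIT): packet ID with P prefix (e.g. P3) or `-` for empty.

Answer: P2 - P1 -

Derivation:
Tick 1: [PARSE:P1(v=11,ok=F), VALIDATE:-, TRANSFORM:-, EMIT:-] out:-; in:P1
Tick 2: [PARSE:-, VALIDATE:P1(v=11,ok=F), TRANSFORM:-, EMIT:-] out:-; in:-
Tick 3: [PARSE:P2(v=15,ok=F), VALIDATE:-, TRANSFORM:P1(v=0,ok=F), EMIT:-] out:-; in:P2
At end of tick 3: ['P2', '-', 'P1', '-']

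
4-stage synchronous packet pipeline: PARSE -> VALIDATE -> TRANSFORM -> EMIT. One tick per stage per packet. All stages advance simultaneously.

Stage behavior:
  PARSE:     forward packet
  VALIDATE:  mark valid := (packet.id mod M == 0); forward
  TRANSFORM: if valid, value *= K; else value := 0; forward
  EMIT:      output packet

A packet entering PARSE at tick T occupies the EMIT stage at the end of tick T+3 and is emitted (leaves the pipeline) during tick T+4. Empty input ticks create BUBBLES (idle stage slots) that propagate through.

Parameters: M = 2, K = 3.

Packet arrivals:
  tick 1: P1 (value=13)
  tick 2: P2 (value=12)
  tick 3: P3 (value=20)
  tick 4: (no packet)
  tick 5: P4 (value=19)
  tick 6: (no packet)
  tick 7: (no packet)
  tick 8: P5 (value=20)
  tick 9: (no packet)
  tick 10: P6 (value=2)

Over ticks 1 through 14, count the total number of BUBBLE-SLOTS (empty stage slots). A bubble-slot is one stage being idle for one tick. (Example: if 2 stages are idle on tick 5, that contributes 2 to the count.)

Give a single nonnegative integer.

Answer: 32

Derivation:
Tick 1: [PARSE:P1(v=13,ok=F), VALIDATE:-, TRANSFORM:-, EMIT:-] out:-; bubbles=3
Tick 2: [PARSE:P2(v=12,ok=F), VALIDATE:P1(v=13,ok=F), TRANSFORM:-, EMIT:-] out:-; bubbles=2
Tick 3: [PARSE:P3(v=20,ok=F), VALIDATE:P2(v=12,ok=T), TRANSFORM:P1(v=0,ok=F), EMIT:-] out:-; bubbles=1
Tick 4: [PARSE:-, VALIDATE:P3(v=20,ok=F), TRANSFORM:P2(v=36,ok=T), EMIT:P1(v=0,ok=F)] out:-; bubbles=1
Tick 5: [PARSE:P4(v=19,ok=F), VALIDATE:-, TRANSFORM:P3(v=0,ok=F), EMIT:P2(v=36,ok=T)] out:P1(v=0); bubbles=1
Tick 6: [PARSE:-, VALIDATE:P4(v=19,ok=T), TRANSFORM:-, EMIT:P3(v=0,ok=F)] out:P2(v=36); bubbles=2
Tick 7: [PARSE:-, VALIDATE:-, TRANSFORM:P4(v=57,ok=T), EMIT:-] out:P3(v=0); bubbles=3
Tick 8: [PARSE:P5(v=20,ok=F), VALIDATE:-, TRANSFORM:-, EMIT:P4(v=57,ok=T)] out:-; bubbles=2
Tick 9: [PARSE:-, VALIDATE:P5(v=20,ok=F), TRANSFORM:-, EMIT:-] out:P4(v=57); bubbles=3
Tick 10: [PARSE:P6(v=2,ok=F), VALIDATE:-, TRANSFORM:P5(v=0,ok=F), EMIT:-] out:-; bubbles=2
Tick 11: [PARSE:-, VALIDATE:P6(v=2,ok=T), TRANSFORM:-, EMIT:P5(v=0,ok=F)] out:-; bubbles=2
Tick 12: [PARSE:-, VALIDATE:-, TRANSFORM:P6(v=6,ok=T), EMIT:-] out:P5(v=0); bubbles=3
Tick 13: [PARSE:-, VALIDATE:-, TRANSFORM:-, EMIT:P6(v=6,ok=T)] out:-; bubbles=3
Tick 14: [PARSE:-, VALIDATE:-, TRANSFORM:-, EMIT:-] out:P6(v=6); bubbles=4
Total bubble-slots: 32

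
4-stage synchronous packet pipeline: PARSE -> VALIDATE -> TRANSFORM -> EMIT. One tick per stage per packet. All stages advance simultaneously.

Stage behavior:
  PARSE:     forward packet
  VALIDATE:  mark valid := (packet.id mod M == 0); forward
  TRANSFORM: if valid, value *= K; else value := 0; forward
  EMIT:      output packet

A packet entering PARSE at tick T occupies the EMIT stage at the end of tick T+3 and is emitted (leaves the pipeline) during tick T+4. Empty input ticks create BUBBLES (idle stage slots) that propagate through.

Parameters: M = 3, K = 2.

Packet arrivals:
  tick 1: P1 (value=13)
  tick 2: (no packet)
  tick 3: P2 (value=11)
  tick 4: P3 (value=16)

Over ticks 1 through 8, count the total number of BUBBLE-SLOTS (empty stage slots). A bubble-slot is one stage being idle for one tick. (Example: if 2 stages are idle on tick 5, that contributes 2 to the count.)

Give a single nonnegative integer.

Tick 1: [PARSE:P1(v=13,ok=F), VALIDATE:-, TRANSFORM:-, EMIT:-] out:-; bubbles=3
Tick 2: [PARSE:-, VALIDATE:P1(v=13,ok=F), TRANSFORM:-, EMIT:-] out:-; bubbles=3
Tick 3: [PARSE:P2(v=11,ok=F), VALIDATE:-, TRANSFORM:P1(v=0,ok=F), EMIT:-] out:-; bubbles=2
Tick 4: [PARSE:P3(v=16,ok=F), VALIDATE:P2(v=11,ok=F), TRANSFORM:-, EMIT:P1(v=0,ok=F)] out:-; bubbles=1
Tick 5: [PARSE:-, VALIDATE:P3(v=16,ok=T), TRANSFORM:P2(v=0,ok=F), EMIT:-] out:P1(v=0); bubbles=2
Tick 6: [PARSE:-, VALIDATE:-, TRANSFORM:P3(v=32,ok=T), EMIT:P2(v=0,ok=F)] out:-; bubbles=2
Tick 7: [PARSE:-, VALIDATE:-, TRANSFORM:-, EMIT:P3(v=32,ok=T)] out:P2(v=0); bubbles=3
Tick 8: [PARSE:-, VALIDATE:-, TRANSFORM:-, EMIT:-] out:P3(v=32); bubbles=4
Total bubble-slots: 20

Answer: 20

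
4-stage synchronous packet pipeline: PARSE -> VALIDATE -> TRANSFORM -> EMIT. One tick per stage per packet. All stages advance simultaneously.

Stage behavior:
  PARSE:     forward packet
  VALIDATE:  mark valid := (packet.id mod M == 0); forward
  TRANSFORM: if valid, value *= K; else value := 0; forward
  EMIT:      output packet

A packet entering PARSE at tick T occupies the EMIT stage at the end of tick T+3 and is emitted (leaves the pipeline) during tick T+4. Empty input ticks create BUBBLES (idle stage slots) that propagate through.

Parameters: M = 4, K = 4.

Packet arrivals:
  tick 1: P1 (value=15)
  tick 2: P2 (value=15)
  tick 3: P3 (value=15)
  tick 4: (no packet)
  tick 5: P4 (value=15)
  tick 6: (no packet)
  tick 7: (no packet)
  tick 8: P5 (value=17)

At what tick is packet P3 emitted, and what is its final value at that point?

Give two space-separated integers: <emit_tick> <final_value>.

Tick 1: [PARSE:P1(v=15,ok=F), VALIDATE:-, TRANSFORM:-, EMIT:-] out:-; in:P1
Tick 2: [PARSE:P2(v=15,ok=F), VALIDATE:P1(v=15,ok=F), TRANSFORM:-, EMIT:-] out:-; in:P2
Tick 3: [PARSE:P3(v=15,ok=F), VALIDATE:P2(v=15,ok=F), TRANSFORM:P1(v=0,ok=F), EMIT:-] out:-; in:P3
Tick 4: [PARSE:-, VALIDATE:P3(v=15,ok=F), TRANSFORM:P2(v=0,ok=F), EMIT:P1(v=0,ok=F)] out:-; in:-
Tick 5: [PARSE:P4(v=15,ok=F), VALIDATE:-, TRANSFORM:P3(v=0,ok=F), EMIT:P2(v=0,ok=F)] out:P1(v=0); in:P4
Tick 6: [PARSE:-, VALIDATE:P4(v=15,ok=T), TRANSFORM:-, EMIT:P3(v=0,ok=F)] out:P2(v=0); in:-
Tick 7: [PARSE:-, VALIDATE:-, TRANSFORM:P4(v=60,ok=T), EMIT:-] out:P3(v=0); in:-
Tick 8: [PARSE:P5(v=17,ok=F), VALIDATE:-, TRANSFORM:-, EMIT:P4(v=60,ok=T)] out:-; in:P5
Tick 9: [PARSE:-, VALIDATE:P5(v=17,ok=F), TRANSFORM:-, EMIT:-] out:P4(v=60); in:-
Tick 10: [PARSE:-, VALIDATE:-, TRANSFORM:P5(v=0,ok=F), EMIT:-] out:-; in:-
Tick 11: [PARSE:-, VALIDATE:-, TRANSFORM:-, EMIT:P5(v=0,ok=F)] out:-; in:-
Tick 12: [PARSE:-, VALIDATE:-, TRANSFORM:-, EMIT:-] out:P5(v=0); in:-
P3: arrives tick 3, valid=False (id=3, id%4=3), emit tick 7, final value 0

Answer: 7 0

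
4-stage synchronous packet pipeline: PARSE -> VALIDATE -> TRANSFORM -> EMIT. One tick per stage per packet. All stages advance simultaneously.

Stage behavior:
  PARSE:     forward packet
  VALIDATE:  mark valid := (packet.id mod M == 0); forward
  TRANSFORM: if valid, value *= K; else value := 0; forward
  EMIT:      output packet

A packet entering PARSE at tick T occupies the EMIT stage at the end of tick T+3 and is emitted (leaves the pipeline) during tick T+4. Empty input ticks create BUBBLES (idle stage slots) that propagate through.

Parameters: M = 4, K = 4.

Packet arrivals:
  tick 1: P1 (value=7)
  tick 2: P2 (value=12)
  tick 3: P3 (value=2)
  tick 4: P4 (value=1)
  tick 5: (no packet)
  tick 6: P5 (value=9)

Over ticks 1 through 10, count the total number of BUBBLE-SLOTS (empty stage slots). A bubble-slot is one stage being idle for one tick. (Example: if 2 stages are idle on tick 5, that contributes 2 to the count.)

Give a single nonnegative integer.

Tick 1: [PARSE:P1(v=7,ok=F), VALIDATE:-, TRANSFORM:-, EMIT:-] out:-; bubbles=3
Tick 2: [PARSE:P2(v=12,ok=F), VALIDATE:P1(v=7,ok=F), TRANSFORM:-, EMIT:-] out:-; bubbles=2
Tick 3: [PARSE:P3(v=2,ok=F), VALIDATE:P2(v=12,ok=F), TRANSFORM:P1(v=0,ok=F), EMIT:-] out:-; bubbles=1
Tick 4: [PARSE:P4(v=1,ok=F), VALIDATE:P3(v=2,ok=F), TRANSFORM:P2(v=0,ok=F), EMIT:P1(v=0,ok=F)] out:-; bubbles=0
Tick 5: [PARSE:-, VALIDATE:P4(v=1,ok=T), TRANSFORM:P3(v=0,ok=F), EMIT:P2(v=0,ok=F)] out:P1(v=0); bubbles=1
Tick 6: [PARSE:P5(v=9,ok=F), VALIDATE:-, TRANSFORM:P4(v=4,ok=T), EMIT:P3(v=0,ok=F)] out:P2(v=0); bubbles=1
Tick 7: [PARSE:-, VALIDATE:P5(v=9,ok=F), TRANSFORM:-, EMIT:P4(v=4,ok=T)] out:P3(v=0); bubbles=2
Tick 8: [PARSE:-, VALIDATE:-, TRANSFORM:P5(v=0,ok=F), EMIT:-] out:P4(v=4); bubbles=3
Tick 9: [PARSE:-, VALIDATE:-, TRANSFORM:-, EMIT:P5(v=0,ok=F)] out:-; bubbles=3
Tick 10: [PARSE:-, VALIDATE:-, TRANSFORM:-, EMIT:-] out:P5(v=0); bubbles=4
Total bubble-slots: 20

Answer: 20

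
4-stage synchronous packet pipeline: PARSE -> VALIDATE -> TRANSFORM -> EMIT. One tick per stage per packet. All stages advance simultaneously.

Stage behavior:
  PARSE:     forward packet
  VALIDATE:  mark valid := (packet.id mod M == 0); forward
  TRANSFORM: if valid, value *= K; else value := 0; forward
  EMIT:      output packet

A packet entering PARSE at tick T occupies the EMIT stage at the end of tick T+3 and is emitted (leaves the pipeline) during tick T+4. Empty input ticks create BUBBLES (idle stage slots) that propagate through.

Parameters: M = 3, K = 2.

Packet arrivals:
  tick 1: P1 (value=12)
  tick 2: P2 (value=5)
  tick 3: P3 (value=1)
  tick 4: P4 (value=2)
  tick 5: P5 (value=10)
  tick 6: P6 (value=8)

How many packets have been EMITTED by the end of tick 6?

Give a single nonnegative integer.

Answer: 2

Derivation:
Tick 1: [PARSE:P1(v=12,ok=F), VALIDATE:-, TRANSFORM:-, EMIT:-] out:-; in:P1
Tick 2: [PARSE:P2(v=5,ok=F), VALIDATE:P1(v=12,ok=F), TRANSFORM:-, EMIT:-] out:-; in:P2
Tick 3: [PARSE:P3(v=1,ok=F), VALIDATE:P2(v=5,ok=F), TRANSFORM:P1(v=0,ok=F), EMIT:-] out:-; in:P3
Tick 4: [PARSE:P4(v=2,ok=F), VALIDATE:P3(v=1,ok=T), TRANSFORM:P2(v=0,ok=F), EMIT:P1(v=0,ok=F)] out:-; in:P4
Tick 5: [PARSE:P5(v=10,ok=F), VALIDATE:P4(v=2,ok=F), TRANSFORM:P3(v=2,ok=T), EMIT:P2(v=0,ok=F)] out:P1(v=0); in:P5
Tick 6: [PARSE:P6(v=8,ok=F), VALIDATE:P5(v=10,ok=F), TRANSFORM:P4(v=0,ok=F), EMIT:P3(v=2,ok=T)] out:P2(v=0); in:P6
Emitted by tick 6: ['P1', 'P2']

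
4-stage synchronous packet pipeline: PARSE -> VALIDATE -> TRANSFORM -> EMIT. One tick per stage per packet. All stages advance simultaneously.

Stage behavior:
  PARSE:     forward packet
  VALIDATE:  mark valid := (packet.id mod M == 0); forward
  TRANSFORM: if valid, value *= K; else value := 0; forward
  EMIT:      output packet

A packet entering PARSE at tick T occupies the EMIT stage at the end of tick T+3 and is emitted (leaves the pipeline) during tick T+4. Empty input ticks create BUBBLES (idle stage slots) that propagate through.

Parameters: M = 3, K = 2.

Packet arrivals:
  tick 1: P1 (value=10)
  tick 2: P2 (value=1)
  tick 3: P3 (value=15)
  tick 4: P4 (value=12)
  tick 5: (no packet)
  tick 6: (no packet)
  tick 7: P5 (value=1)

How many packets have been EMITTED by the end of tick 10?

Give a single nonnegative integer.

Answer: 4

Derivation:
Tick 1: [PARSE:P1(v=10,ok=F), VALIDATE:-, TRANSFORM:-, EMIT:-] out:-; in:P1
Tick 2: [PARSE:P2(v=1,ok=F), VALIDATE:P1(v=10,ok=F), TRANSFORM:-, EMIT:-] out:-; in:P2
Tick 3: [PARSE:P3(v=15,ok=F), VALIDATE:P2(v=1,ok=F), TRANSFORM:P1(v=0,ok=F), EMIT:-] out:-; in:P3
Tick 4: [PARSE:P4(v=12,ok=F), VALIDATE:P3(v=15,ok=T), TRANSFORM:P2(v=0,ok=F), EMIT:P1(v=0,ok=F)] out:-; in:P4
Tick 5: [PARSE:-, VALIDATE:P4(v=12,ok=F), TRANSFORM:P3(v=30,ok=T), EMIT:P2(v=0,ok=F)] out:P1(v=0); in:-
Tick 6: [PARSE:-, VALIDATE:-, TRANSFORM:P4(v=0,ok=F), EMIT:P3(v=30,ok=T)] out:P2(v=0); in:-
Tick 7: [PARSE:P5(v=1,ok=F), VALIDATE:-, TRANSFORM:-, EMIT:P4(v=0,ok=F)] out:P3(v=30); in:P5
Tick 8: [PARSE:-, VALIDATE:P5(v=1,ok=F), TRANSFORM:-, EMIT:-] out:P4(v=0); in:-
Tick 9: [PARSE:-, VALIDATE:-, TRANSFORM:P5(v=0,ok=F), EMIT:-] out:-; in:-
Tick 10: [PARSE:-, VALIDATE:-, TRANSFORM:-, EMIT:P5(v=0,ok=F)] out:-; in:-
Emitted by tick 10: ['P1', 'P2', 'P3', 'P4']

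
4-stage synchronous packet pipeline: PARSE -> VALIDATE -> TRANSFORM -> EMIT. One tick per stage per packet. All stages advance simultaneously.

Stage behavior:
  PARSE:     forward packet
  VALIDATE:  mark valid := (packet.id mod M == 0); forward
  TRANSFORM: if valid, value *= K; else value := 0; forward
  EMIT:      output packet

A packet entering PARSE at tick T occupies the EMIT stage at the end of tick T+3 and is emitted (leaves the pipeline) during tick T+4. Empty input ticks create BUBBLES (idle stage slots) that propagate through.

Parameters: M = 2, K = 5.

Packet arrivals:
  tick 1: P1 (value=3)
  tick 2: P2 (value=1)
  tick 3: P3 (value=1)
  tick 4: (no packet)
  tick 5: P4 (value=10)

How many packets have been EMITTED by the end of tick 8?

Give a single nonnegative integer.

Tick 1: [PARSE:P1(v=3,ok=F), VALIDATE:-, TRANSFORM:-, EMIT:-] out:-; in:P1
Tick 2: [PARSE:P2(v=1,ok=F), VALIDATE:P1(v=3,ok=F), TRANSFORM:-, EMIT:-] out:-; in:P2
Tick 3: [PARSE:P3(v=1,ok=F), VALIDATE:P2(v=1,ok=T), TRANSFORM:P1(v=0,ok=F), EMIT:-] out:-; in:P3
Tick 4: [PARSE:-, VALIDATE:P3(v=1,ok=F), TRANSFORM:P2(v=5,ok=T), EMIT:P1(v=0,ok=F)] out:-; in:-
Tick 5: [PARSE:P4(v=10,ok=F), VALIDATE:-, TRANSFORM:P3(v=0,ok=F), EMIT:P2(v=5,ok=T)] out:P1(v=0); in:P4
Tick 6: [PARSE:-, VALIDATE:P4(v=10,ok=T), TRANSFORM:-, EMIT:P3(v=0,ok=F)] out:P2(v=5); in:-
Tick 7: [PARSE:-, VALIDATE:-, TRANSFORM:P4(v=50,ok=T), EMIT:-] out:P3(v=0); in:-
Tick 8: [PARSE:-, VALIDATE:-, TRANSFORM:-, EMIT:P4(v=50,ok=T)] out:-; in:-
Emitted by tick 8: ['P1', 'P2', 'P3']

Answer: 3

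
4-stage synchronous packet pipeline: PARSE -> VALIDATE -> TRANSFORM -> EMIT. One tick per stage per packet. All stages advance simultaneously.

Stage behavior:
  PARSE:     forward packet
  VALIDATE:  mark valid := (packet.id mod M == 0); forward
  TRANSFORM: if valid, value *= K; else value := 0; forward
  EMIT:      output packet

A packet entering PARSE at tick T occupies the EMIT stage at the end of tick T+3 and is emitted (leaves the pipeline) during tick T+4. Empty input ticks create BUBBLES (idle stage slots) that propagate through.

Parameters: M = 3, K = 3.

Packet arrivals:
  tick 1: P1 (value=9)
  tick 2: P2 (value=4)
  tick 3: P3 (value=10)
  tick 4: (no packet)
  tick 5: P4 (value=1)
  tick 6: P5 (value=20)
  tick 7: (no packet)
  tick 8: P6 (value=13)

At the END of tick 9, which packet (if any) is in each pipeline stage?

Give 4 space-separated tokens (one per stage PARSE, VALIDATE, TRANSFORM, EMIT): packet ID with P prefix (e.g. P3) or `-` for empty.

Answer: - P6 - P5

Derivation:
Tick 1: [PARSE:P1(v=9,ok=F), VALIDATE:-, TRANSFORM:-, EMIT:-] out:-; in:P1
Tick 2: [PARSE:P2(v=4,ok=F), VALIDATE:P1(v=9,ok=F), TRANSFORM:-, EMIT:-] out:-; in:P2
Tick 3: [PARSE:P3(v=10,ok=F), VALIDATE:P2(v=4,ok=F), TRANSFORM:P1(v=0,ok=F), EMIT:-] out:-; in:P3
Tick 4: [PARSE:-, VALIDATE:P3(v=10,ok=T), TRANSFORM:P2(v=0,ok=F), EMIT:P1(v=0,ok=F)] out:-; in:-
Tick 5: [PARSE:P4(v=1,ok=F), VALIDATE:-, TRANSFORM:P3(v=30,ok=T), EMIT:P2(v=0,ok=F)] out:P1(v=0); in:P4
Tick 6: [PARSE:P5(v=20,ok=F), VALIDATE:P4(v=1,ok=F), TRANSFORM:-, EMIT:P3(v=30,ok=T)] out:P2(v=0); in:P5
Tick 7: [PARSE:-, VALIDATE:P5(v=20,ok=F), TRANSFORM:P4(v=0,ok=F), EMIT:-] out:P3(v=30); in:-
Tick 8: [PARSE:P6(v=13,ok=F), VALIDATE:-, TRANSFORM:P5(v=0,ok=F), EMIT:P4(v=0,ok=F)] out:-; in:P6
Tick 9: [PARSE:-, VALIDATE:P6(v=13,ok=T), TRANSFORM:-, EMIT:P5(v=0,ok=F)] out:P4(v=0); in:-
At end of tick 9: ['-', 'P6', '-', 'P5']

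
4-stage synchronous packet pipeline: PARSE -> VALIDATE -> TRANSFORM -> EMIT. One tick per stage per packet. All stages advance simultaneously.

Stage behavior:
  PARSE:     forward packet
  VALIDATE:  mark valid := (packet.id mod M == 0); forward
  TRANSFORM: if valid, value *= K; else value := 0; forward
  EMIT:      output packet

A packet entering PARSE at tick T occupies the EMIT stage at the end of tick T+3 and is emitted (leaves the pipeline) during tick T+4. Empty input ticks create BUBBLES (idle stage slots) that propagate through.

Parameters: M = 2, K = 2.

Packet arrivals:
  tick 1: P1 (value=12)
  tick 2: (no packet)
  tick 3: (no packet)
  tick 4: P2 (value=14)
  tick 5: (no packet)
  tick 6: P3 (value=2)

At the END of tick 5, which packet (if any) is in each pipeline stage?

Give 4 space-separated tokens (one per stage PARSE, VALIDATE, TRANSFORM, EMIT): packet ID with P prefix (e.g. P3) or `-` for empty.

Answer: - P2 - -

Derivation:
Tick 1: [PARSE:P1(v=12,ok=F), VALIDATE:-, TRANSFORM:-, EMIT:-] out:-; in:P1
Tick 2: [PARSE:-, VALIDATE:P1(v=12,ok=F), TRANSFORM:-, EMIT:-] out:-; in:-
Tick 3: [PARSE:-, VALIDATE:-, TRANSFORM:P1(v=0,ok=F), EMIT:-] out:-; in:-
Tick 4: [PARSE:P2(v=14,ok=F), VALIDATE:-, TRANSFORM:-, EMIT:P1(v=0,ok=F)] out:-; in:P2
Tick 5: [PARSE:-, VALIDATE:P2(v=14,ok=T), TRANSFORM:-, EMIT:-] out:P1(v=0); in:-
At end of tick 5: ['-', 'P2', '-', '-']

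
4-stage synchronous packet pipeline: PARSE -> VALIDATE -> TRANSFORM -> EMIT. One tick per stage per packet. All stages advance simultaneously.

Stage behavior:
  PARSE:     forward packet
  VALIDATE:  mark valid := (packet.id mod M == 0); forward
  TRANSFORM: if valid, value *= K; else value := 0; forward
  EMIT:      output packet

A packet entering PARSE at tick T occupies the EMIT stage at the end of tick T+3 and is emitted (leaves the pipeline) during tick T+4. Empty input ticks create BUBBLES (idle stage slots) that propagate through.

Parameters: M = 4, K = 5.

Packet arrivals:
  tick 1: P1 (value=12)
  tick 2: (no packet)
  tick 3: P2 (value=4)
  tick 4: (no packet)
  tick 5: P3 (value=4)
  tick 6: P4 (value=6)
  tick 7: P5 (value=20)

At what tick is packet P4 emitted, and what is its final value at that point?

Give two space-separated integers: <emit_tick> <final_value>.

Answer: 10 30

Derivation:
Tick 1: [PARSE:P1(v=12,ok=F), VALIDATE:-, TRANSFORM:-, EMIT:-] out:-; in:P1
Tick 2: [PARSE:-, VALIDATE:P1(v=12,ok=F), TRANSFORM:-, EMIT:-] out:-; in:-
Tick 3: [PARSE:P2(v=4,ok=F), VALIDATE:-, TRANSFORM:P1(v=0,ok=F), EMIT:-] out:-; in:P2
Tick 4: [PARSE:-, VALIDATE:P2(v=4,ok=F), TRANSFORM:-, EMIT:P1(v=0,ok=F)] out:-; in:-
Tick 5: [PARSE:P3(v=4,ok=F), VALIDATE:-, TRANSFORM:P2(v=0,ok=F), EMIT:-] out:P1(v=0); in:P3
Tick 6: [PARSE:P4(v=6,ok=F), VALIDATE:P3(v=4,ok=F), TRANSFORM:-, EMIT:P2(v=0,ok=F)] out:-; in:P4
Tick 7: [PARSE:P5(v=20,ok=F), VALIDATE:P4(v=6,ok=T), TRANSFORM:P3(v=0,ok=F), EMIT:-] out:P2(v=0); in:P5
Tick 8: [PARSE:-, VALIDATE:P5(v=20,ok=F), TRANSFORM:P4(v=30,ok=T), EMIT:P3(v=0,ok=F)] out:-; in:-
Tick 9: [PARSE:-, VALIDATE:-, TRANSFORM:P5(v=0,ok=F), EMIT:P4(v=30,ok=T)] out:P3(v=0); in:-
Tick 10: [PARSE:-, VALIDATE:-, TRANSFORM:-, EMIT:P5(v=0,ok=F)] out:P4(v=30); in:-
Tick 11: [PARSE:-, VALIDATE:-, TRANSFORM:-, EMIT:-] out:P5(v=0); in:-
P4: arrives tick 6, valid=True (id=4, id%4=0), emit tick 10, final value 30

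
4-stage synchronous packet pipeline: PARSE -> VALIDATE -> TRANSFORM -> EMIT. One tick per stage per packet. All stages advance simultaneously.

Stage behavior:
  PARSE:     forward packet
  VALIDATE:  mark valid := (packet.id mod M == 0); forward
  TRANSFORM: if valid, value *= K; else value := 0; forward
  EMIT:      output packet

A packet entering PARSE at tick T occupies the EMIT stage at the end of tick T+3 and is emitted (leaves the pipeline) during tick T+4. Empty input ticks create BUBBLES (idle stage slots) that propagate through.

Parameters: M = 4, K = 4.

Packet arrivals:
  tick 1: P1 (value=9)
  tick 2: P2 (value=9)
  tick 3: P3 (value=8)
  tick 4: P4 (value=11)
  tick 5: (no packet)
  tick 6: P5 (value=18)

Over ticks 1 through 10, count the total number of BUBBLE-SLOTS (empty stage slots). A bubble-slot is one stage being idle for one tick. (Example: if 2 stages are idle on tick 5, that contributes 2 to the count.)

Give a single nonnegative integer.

Tick 1: [PARSE:P1(v=9,ok=F), VALIDATE:-, TRANSFORM:-, EMIT:-] out:-; bubbles=3
Tick 2: [PARSE:P2(v=9,ok=F), VALIDATE:P1(v=9,ok=F), TRANSFORM:-, EMIT:-] out:-; bubbles=2
Tick 3: [PARSE:P3(v=8,ok=F), VALIDATE:P2(v=9,ok=F), TRANSFORM:P1(v=0,ok=F), EMIT:-] out:-; bubbles=1
Tick 4: [PARSE:P4(v=11,ok=F), VALIDATE:P3(v=8,ok=F), TRANSFORM:P2(v=0,ok=F), EMIT:P1(v=0,ok=F)] out:-; bubbles=0
Tick 5: [PARSE:-, VALIDATE:P4(v=11,ok=T), TRANSFORM:P3(v=0,ok=F), EMIT:P2(v=0,ok=F)] out:P1(v=0); bubbles=1
Tick 6: [PARSE:P5(v=18,ok=F), VALIDATE:-, TRANSFORM:P4(v=44,ok=T), EMIT:P3(v=0,ok=F)] out:P2(v=0); bubbles=1
Tick 7: [PARSE:-, VALIDATE:P5(v=18,ok=F), TRANSFORM:-, EMIT:P4(v=44,ok=T)] out:P3(v=0); bubbles=2
Tick 8: [PARSE:-, VALIDATE:-, TRANSFORM:P5(v=0,ok=F), EMIT:-] out:P4(v=44); bubbles=3
Tick 9: [PARSE:-, VALIDATE:-, TRANSFORM:-, EMIT:P5(v=0,ok=F)] out:-; bubbles=3
Tick 10: [PARSE:-, VALIDATE:-, TRANSFORM:-, EMIT:-] out:P5(v=0); bubbles=4
Total bubble-slots: 20

Answer: 20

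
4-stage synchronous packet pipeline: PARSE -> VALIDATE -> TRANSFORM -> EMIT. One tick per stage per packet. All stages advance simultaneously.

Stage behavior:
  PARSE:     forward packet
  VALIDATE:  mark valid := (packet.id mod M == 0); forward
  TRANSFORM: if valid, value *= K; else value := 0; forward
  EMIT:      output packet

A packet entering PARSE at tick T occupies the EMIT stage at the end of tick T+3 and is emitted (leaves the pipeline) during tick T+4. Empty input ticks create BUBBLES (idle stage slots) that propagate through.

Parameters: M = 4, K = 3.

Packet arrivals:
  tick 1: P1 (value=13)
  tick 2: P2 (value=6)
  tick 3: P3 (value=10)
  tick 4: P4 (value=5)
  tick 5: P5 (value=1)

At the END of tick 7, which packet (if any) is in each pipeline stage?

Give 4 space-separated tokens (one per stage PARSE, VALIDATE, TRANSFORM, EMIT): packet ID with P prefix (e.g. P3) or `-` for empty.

Tick 1: [PARSE:P1(v=13,ok=F), VALIDATE:-, TRANSFORM:-, EMIT:-] out:-; in:P1
Tick 2: [PARSE:P2(v=6,ok=F), VALIDATE:P1(v=13,ok=F), TRANSFORM:-, EMIT:-] out:-; in:P2
Tick 3: [PARSE:P3(v=10,ok=F), VALIDATE:P2(v=6,ok=F), TRANSFORM:P1(v=0,ok=F), EMIT:-] out:-; in:P3
Tick 4: [PARSE:P4(v=5,ok=F), VALIDATE:P3(v=10,ok=F), TRANSFORM:P2(v=0,ok=F), EMIT:P1(v=0,ok=F)] out:-; in:P4
Tick 5: [PARSE:P5(v=1,ok=F), VALIDATE:P4(v=5,ok=T), TRANSFORM:P3(v=0,ok=F), EMIT:P2(v=0,ok=F)] out:P1(v=0); in:P5
Tick 6: [PARSE:-, VALIDATE:P5(v=1,ok=F), TRANSFORM:P4(v=15,ok=T), EMIT:P3(v=0,ok=F)] out:P2(v=0); in:-
Tick 7: [PARSE:-, VALIDATE:-, TRANSFORM:P5(v=0,ok=F), EMIT:P4(v=15,ok=T)] out:P3(v=0); in:-
At end of tick 7: ['-', '-', 'P5', 'P4']

Answer: - - P5 P4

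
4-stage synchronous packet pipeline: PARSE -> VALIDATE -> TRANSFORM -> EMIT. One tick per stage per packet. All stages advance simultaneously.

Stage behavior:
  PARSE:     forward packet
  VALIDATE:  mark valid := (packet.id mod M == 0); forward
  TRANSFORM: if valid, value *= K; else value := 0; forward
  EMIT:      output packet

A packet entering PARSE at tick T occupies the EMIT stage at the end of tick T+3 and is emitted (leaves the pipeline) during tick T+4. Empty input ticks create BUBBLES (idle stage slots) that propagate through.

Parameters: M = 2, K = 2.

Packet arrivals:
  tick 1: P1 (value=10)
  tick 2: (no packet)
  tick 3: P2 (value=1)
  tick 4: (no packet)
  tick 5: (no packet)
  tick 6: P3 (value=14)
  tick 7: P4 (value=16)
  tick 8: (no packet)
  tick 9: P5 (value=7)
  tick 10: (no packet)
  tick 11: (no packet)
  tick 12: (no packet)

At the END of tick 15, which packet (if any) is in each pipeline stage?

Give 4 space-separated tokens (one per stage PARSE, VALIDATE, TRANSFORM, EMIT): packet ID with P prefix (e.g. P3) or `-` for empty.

Tick 1: [PARSE:P1(v=10,ok=F), VALIDATE:-, TRANSFORM:-, EMIT:-] out:-; in:P1
Tick 2: [PARSE:-, VALIDATE:P1(v=10,ok=F), TRANSFORM:-, EMIT:-] out:-; in:-
Tick 3: [PARSE:P2(v=1,ok=F), VALIDATE:-, TRANSFORM:P1(v=0,ok=F), EMIT:-] out:-; in:P2
Tick 4: [PARSE:-, VALIDATE:P2(v=1,ok=T), TRANSFORM:-, EMIT:P1(v=0,ok=F)] out:-; in:-
Tick 5: [PARSE:-, VALIDATE:-, TRANSFORM:P2(v=2,ok=T), EMIT:-] out:P1(v=0); in:-
Tick 6: [PARSE:P3(v=14,ok=F), VALIDATE:-, TRANSFORM:-, EMIT:P2(v=2,ok=T)] out:-; in:P3
Tick 7: [PARSE:P4(v=16,ok=F), VALIDATE:P3(v=14,ok=F), TRANSFORM:-, EMIT:-] out:P2(v=2); in:P4
Tick 8: [PARSE:-, VALIDATE:P4(v=16,ok=T), TRANSFORM:P3(v=0,ok=F), EMIT:-] out:-; in:-
Tick 9: [PARSE:P5(v=7,ok=F), VALIDATE:-, TRANSFORM:P4(v=32,ok=T), EMIT:P3(v=0,ok=F)] out:-; in:P5
Tick 10: [PARSE:-, VALIDATE:P5(v=7,ok=F), TRANSFORM:-, EMIT:P4(v=32,ok=T)] out:P3(v=0); in:-
Tick 11: [PARSE:-, VALIDATE:-, TRANSFORM:P5(v=0,ok=F), EMIT:-] out:P4(v=32); in:-
Tick 12: [PARSE:-, VALIDATE:-, TRANSFORM:-, EMIT:P5(v=0,ok=F)] out:-; in:-
Tick 13: [PARSE:-, VALIDATE:-, TRANSFORM:-, EMIT:-] out:P5(v=0); in:-
Tick 14: [PARSE:-, VALIDATE:-, TRANSFORM:-, EMIT:-] out:-; in:-
Tick 15: [PARSE:-, VALIDATE:-, TRANSFORM:-, EMIT:-] out:-; in:-
At end of tick 15: ['-', '-', '-', '-']

Answer: - - - -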